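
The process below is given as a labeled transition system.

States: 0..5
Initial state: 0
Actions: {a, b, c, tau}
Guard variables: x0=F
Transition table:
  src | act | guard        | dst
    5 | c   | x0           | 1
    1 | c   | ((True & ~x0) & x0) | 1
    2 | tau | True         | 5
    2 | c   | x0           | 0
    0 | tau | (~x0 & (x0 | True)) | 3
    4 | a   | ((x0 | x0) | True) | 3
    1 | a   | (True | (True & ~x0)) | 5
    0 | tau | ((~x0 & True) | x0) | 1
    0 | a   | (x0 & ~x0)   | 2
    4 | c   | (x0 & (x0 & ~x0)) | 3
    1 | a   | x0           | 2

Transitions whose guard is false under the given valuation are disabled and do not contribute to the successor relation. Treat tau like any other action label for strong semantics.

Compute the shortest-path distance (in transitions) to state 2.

Layered search for 2:
  L0 = {0}
  L1 = {1,3}
  L2 = {5}
2 never appears.

Answer: UNREACHABLE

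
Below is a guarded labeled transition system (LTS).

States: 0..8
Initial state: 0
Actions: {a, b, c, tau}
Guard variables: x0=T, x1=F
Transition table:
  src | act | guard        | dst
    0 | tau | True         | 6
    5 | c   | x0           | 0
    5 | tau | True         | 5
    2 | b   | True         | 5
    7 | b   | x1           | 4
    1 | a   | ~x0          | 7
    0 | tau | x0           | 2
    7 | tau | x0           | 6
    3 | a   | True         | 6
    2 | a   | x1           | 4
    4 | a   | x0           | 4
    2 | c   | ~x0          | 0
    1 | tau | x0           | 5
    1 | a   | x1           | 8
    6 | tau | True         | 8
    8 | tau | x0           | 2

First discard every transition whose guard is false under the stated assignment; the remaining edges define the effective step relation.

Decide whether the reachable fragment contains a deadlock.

Answer: DEADLOCK-FREE

Analysis:
Reachable = {0,2,5,6,8}
  0: tau→2  tau→6  [2 exit(s)]
  2: b→5  [1 exit(s)]
  5: c→0  tau→5  [2 exit(s)]
  6: tau→8  [1 exit(s)]
  8: tau→2  [1 exit(s)]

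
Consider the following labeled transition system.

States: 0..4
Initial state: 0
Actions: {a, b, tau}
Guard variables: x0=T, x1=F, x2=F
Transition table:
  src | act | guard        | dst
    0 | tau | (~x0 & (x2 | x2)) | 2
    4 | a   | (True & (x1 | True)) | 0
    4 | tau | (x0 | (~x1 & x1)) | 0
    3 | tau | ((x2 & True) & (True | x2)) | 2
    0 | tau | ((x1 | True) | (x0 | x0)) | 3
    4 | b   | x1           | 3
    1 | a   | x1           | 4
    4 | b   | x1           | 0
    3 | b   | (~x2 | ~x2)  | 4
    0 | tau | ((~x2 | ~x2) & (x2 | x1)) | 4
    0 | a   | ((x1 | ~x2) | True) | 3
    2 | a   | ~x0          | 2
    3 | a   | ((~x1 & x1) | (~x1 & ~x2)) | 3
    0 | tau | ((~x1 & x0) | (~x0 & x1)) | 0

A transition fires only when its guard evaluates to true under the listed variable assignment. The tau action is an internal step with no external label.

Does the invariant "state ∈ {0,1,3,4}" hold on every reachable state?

Inv-set: {0,1,3,4}
R = {0,3,4}
  0: ok
  3: ok
  4: ok

Answer: INVARIANT HOLDS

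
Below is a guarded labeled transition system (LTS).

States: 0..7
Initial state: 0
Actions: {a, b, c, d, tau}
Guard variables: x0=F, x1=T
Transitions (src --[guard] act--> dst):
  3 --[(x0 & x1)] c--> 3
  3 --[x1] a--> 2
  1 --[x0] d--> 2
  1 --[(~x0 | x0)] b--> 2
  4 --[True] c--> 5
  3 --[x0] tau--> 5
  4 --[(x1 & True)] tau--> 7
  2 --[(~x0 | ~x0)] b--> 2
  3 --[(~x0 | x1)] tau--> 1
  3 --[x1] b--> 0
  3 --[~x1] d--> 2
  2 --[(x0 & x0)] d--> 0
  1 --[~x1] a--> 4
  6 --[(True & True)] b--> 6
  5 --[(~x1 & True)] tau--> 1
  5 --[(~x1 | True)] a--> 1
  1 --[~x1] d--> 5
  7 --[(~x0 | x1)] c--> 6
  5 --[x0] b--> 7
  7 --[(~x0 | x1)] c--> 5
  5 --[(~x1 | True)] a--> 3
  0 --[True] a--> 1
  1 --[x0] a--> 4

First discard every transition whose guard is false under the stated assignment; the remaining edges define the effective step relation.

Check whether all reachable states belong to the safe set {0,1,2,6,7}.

Answer: INVARIANT HOLDS

Analysis:
Safe = {0,1,2,6,7}
Reach set: {0,1,2}
  0: safe
  1: safe
  2: safe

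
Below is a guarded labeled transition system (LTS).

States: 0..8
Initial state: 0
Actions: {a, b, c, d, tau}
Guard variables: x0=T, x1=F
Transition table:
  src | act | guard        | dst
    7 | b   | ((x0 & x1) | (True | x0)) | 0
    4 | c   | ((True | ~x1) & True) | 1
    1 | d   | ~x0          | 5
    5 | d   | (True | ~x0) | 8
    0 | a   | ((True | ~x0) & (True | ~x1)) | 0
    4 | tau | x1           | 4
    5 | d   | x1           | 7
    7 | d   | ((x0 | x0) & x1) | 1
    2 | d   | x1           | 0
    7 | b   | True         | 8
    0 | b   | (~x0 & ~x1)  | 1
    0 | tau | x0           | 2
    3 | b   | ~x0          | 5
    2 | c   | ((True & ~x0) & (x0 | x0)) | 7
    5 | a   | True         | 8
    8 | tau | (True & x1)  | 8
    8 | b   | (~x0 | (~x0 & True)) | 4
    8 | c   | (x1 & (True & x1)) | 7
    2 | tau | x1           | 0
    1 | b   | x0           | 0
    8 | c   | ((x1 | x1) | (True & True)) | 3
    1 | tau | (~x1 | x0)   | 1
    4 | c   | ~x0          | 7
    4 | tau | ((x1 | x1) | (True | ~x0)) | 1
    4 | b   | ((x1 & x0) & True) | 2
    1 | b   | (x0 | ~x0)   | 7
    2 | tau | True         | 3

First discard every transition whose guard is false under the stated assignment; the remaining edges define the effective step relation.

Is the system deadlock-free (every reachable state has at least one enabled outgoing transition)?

Answer: DEADLOCK at state 3

Trace:
Reach set: {0,2,3}
  0: a→0  tau→2  [2 out]
  2: tau→3  [1 out]
  3: ∅  [deadlock]
trace reaching 3: tau·tau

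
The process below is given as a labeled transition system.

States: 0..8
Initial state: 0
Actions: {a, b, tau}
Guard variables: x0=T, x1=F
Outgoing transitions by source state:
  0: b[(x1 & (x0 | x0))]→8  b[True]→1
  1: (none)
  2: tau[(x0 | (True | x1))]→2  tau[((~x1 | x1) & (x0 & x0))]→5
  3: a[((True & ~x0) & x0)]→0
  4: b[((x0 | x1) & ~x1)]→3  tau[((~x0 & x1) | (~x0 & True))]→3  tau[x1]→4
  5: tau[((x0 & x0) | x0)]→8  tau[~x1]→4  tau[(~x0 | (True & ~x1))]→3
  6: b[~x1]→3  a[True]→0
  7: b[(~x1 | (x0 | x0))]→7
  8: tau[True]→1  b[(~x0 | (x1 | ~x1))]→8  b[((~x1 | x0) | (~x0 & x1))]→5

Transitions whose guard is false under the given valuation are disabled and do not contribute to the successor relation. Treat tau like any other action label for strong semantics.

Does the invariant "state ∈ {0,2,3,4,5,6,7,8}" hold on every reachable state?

Safe = {0,2,3,4,5,6,7,8}
Reachable = {0,1}
  0: safe
  1: ✗ unsafe
reach 1 via b — violates

Answer: INVARIANT VIOLATED at state 1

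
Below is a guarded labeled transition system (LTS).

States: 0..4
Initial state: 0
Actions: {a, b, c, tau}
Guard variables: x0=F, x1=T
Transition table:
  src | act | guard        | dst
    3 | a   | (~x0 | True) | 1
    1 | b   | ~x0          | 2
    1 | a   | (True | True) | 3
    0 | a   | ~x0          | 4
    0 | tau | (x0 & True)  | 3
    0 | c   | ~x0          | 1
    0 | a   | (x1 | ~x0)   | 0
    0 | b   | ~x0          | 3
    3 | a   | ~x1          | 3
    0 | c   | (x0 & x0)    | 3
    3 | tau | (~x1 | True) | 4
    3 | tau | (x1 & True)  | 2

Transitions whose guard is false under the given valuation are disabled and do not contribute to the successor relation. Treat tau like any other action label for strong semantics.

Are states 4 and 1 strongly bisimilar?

Bisimulation quotient by refinement:
  round 0: {{0,1,2,3,4}}
  round 1: {{0},{1},{2,4},{3}}
4 equivalence class(es) (converged in 2)
class of 4: {2,4}; class of 1: {1}

Answer: NOT BISIMILAR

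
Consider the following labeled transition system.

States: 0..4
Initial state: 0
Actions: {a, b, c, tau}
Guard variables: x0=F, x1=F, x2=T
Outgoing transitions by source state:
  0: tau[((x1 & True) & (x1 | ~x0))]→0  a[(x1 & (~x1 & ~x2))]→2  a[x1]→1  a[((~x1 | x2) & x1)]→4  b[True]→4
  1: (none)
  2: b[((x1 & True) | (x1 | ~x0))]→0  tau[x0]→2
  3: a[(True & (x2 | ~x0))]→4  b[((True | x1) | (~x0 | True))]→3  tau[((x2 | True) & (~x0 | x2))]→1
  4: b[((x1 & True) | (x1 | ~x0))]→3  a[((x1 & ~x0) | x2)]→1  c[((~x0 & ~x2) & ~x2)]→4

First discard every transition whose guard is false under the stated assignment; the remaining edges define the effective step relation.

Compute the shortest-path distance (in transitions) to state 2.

Layered search for 2:
  L0 = {0}
  L1 = {4}
  L2 = {1,3}
2 never appears.

Answer: UNREACHABLE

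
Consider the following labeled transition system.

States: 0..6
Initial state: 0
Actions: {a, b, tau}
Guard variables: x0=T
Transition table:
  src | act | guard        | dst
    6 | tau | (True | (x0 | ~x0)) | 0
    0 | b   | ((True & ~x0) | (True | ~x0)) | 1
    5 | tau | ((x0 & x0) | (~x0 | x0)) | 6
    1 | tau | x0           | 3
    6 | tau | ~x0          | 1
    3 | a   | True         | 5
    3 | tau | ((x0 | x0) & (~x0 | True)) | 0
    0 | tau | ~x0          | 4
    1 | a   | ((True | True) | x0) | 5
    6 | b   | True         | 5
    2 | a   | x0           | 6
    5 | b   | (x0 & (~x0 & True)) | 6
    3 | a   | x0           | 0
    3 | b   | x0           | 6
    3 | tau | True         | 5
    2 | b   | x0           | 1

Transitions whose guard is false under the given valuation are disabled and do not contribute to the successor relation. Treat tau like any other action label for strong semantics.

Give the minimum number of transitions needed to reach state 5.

Answer: 2

Working:
Breadth-first toward 5:
  Layer 0: {0}
  Layer 1: {1}
  Layer 2: {3,5}
depth(5)=2, e.g. b·a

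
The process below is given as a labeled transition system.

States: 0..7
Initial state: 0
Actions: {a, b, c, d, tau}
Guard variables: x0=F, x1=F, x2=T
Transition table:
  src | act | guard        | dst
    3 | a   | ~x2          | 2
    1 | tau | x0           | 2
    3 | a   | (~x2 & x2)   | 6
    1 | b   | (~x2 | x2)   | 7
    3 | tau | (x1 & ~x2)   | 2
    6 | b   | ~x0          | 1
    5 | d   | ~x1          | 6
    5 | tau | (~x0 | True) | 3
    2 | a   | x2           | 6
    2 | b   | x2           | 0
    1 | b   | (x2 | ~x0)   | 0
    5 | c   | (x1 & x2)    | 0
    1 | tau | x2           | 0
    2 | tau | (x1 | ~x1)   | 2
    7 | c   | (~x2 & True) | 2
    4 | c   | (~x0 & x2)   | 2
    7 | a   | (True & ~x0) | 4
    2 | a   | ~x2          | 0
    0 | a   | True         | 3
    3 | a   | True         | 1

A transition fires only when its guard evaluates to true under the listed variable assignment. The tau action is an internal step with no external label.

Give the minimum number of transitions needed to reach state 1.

Layered search for 1:
  Layer 0: {0}
  Layer 1: {3}
  Layer 2: {1}
first hit 1 at d=2 via a·a

Answer: 2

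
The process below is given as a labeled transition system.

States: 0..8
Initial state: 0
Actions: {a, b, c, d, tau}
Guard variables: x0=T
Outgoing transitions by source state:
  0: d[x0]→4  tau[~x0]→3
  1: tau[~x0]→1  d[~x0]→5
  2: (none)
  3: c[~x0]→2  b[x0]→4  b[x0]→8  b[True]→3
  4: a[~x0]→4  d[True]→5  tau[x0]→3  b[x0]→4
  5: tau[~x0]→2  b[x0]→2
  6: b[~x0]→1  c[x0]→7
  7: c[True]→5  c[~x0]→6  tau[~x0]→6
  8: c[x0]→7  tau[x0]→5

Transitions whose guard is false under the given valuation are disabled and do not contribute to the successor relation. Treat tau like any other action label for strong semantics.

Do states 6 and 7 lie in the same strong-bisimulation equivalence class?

Compute ~ classes (split until stable):
  P[0] = {{0,1,2,3,4,5,6,7,8}}
  P[1] = {{0},{1,2},{3,5},{4},{6,7},{8}}
  P[2] = {{0},{1,2},{3},{4},{5},{6},{7},{8}}
8 equivalence class(es) (converged in 3)
[6]={6}  [7]={7}

Answer: NOT BISIMILAR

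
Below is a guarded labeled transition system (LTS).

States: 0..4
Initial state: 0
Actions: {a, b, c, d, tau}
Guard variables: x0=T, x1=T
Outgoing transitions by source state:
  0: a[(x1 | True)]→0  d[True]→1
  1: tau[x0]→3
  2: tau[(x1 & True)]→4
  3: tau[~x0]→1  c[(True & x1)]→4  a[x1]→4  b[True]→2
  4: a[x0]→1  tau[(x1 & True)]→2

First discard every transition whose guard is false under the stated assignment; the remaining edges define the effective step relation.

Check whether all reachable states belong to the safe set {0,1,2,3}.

Answer: INVARIANT VIOLATED at state 4

Analysis:
Safe = {0,1,2,3}
Reach set: {0,1,2,3,4}
  0: safe
  1: safe
  2: safe
  3: safe
  4: VIOLATES
witness against invariant: d·tau·c → 4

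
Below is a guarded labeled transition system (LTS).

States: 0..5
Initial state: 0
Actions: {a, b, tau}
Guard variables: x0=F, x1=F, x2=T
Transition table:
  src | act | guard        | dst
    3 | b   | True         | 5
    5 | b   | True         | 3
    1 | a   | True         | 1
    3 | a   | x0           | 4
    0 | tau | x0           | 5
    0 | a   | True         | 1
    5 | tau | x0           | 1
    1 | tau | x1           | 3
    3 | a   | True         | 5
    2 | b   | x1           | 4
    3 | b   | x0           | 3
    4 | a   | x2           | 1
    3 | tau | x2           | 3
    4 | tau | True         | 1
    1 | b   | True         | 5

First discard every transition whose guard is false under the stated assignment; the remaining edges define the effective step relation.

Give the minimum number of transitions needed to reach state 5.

Answer: 2

Trace:
Breadth-first toward 5:
  depth 0: {0}
  depth 1: {1}
  depth 2: {5}
first hit 5 at d=2 via a·b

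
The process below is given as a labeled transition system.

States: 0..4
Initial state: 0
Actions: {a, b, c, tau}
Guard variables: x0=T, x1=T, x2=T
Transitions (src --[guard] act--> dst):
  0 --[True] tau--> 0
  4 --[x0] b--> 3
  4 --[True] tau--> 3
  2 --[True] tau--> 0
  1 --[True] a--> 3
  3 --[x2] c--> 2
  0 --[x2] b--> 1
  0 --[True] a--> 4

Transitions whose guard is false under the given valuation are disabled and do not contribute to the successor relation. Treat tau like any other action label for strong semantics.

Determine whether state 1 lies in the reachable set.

Answer: REACHABLE

Analysis:
After dropping false guards: 8 live edges.
L0 = {0}
L1 = {1,4}  cumulative {0,1,4}
L2 = {3}  cumulative {0,1,3,4}
L3 = {2}  cumulative {0,1,2,3,4}
Reach set: {0,1,2,3,4}
Path to 1: b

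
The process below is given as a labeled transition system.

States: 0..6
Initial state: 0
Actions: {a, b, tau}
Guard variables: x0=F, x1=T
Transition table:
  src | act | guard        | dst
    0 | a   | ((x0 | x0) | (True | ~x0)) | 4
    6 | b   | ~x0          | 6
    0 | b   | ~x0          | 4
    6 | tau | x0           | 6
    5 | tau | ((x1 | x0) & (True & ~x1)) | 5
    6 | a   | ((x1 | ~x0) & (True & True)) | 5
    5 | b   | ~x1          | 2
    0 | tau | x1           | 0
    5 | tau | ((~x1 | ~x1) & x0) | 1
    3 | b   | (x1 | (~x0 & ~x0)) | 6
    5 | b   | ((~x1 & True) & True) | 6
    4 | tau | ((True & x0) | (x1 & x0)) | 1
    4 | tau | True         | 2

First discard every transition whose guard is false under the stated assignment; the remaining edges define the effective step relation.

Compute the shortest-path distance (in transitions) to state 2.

Answer: 2

Working:
Layered search for 2:
  Layer 0: {0}
  Layer 1: {4}
  Layer 2: {2}
depth(2)=2, e.g. a·tau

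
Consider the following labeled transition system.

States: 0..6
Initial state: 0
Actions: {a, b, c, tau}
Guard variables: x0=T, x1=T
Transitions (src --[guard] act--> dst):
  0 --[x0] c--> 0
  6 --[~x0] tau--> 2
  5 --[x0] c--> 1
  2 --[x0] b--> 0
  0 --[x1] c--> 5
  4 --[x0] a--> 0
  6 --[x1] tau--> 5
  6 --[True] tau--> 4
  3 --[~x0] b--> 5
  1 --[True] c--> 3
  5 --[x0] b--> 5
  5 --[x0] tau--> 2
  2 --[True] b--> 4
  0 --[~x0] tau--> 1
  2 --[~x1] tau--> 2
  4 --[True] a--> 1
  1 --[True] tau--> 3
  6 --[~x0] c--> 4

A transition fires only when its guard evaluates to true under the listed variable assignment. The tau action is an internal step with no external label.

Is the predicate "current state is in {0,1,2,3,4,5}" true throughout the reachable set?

Answer: INVARIANT HOLDS

Analysis:
Allowed set {0,1,2,3,4,5}
R = {0,1,2,3,4,5}
  0: safe
  1: safe
  2: safe
  3: safe
  4: safe
  5: safe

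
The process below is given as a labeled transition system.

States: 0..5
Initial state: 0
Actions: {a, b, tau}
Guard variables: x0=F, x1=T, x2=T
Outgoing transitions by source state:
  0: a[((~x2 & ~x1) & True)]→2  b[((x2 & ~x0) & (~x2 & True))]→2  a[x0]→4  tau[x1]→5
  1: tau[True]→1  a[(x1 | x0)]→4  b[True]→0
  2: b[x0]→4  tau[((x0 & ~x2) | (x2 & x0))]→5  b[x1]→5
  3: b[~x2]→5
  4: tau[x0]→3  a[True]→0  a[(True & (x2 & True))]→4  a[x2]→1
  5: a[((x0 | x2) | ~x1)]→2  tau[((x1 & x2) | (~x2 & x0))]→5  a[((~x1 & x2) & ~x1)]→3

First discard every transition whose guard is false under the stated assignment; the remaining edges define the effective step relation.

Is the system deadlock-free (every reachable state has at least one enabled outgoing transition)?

Reachable = {0,2,5}
  0: tau→5  [deg 1]
  2: b→5  [deg 1]
  5: a→2  tau→5  [deg 2]

Answer: DEADLOCK-FREE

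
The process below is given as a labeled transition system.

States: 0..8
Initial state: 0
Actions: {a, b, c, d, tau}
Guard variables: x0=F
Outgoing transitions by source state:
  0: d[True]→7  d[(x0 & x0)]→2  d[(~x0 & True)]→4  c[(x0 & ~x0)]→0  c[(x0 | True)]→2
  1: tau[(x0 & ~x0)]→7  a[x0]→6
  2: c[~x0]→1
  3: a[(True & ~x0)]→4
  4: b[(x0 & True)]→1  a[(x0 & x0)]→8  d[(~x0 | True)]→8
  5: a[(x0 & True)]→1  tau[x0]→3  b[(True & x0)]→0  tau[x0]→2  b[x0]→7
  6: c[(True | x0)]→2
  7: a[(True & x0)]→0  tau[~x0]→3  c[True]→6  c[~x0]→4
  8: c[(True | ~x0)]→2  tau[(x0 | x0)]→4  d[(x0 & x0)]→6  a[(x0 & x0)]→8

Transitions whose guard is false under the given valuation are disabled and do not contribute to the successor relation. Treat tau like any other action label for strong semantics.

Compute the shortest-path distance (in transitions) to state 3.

Answer: 2

Trace:
BFS to 3:
  Layer 0: {0}
  Layer 1: {2,4,7}
  Layer 2: {1,3,6,8}
3 enters at depth 2; path d·tau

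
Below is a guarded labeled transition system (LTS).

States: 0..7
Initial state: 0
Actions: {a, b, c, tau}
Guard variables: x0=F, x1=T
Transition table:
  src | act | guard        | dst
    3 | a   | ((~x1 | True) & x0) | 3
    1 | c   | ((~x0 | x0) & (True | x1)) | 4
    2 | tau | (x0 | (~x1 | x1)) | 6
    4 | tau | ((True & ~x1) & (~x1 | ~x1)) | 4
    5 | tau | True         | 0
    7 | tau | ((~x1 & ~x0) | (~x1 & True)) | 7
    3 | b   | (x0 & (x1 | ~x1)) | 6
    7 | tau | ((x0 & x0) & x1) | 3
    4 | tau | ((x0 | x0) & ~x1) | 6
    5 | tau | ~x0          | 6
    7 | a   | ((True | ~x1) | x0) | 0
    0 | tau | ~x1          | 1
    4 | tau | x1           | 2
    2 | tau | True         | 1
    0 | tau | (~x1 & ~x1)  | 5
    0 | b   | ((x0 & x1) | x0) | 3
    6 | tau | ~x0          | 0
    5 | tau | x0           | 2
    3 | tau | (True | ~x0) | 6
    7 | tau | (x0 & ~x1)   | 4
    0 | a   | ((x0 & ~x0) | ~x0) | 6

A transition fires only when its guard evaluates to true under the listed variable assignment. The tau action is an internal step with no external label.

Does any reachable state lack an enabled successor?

Reachable = {0,6}
  0: a→6  [1 out]
  6: tau→0  [1 out]

Answer: DEADLOCK-FREE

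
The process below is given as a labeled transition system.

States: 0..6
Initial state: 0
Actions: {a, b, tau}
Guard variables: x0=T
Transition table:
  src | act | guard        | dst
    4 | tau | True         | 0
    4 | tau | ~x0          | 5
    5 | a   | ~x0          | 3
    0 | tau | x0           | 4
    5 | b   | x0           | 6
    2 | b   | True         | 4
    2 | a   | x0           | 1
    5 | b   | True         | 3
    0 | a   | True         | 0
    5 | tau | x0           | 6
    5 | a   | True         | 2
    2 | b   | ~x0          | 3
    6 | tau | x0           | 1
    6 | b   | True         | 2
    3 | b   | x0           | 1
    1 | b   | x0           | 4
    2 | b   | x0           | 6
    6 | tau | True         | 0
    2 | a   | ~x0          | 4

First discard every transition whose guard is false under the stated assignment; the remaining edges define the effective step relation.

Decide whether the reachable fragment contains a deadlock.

Reach set: {0,4}
  0: a→0  tau→4  [2 out]
  4: tau→0  [1 out]

Answer: DEADLOCK-FREE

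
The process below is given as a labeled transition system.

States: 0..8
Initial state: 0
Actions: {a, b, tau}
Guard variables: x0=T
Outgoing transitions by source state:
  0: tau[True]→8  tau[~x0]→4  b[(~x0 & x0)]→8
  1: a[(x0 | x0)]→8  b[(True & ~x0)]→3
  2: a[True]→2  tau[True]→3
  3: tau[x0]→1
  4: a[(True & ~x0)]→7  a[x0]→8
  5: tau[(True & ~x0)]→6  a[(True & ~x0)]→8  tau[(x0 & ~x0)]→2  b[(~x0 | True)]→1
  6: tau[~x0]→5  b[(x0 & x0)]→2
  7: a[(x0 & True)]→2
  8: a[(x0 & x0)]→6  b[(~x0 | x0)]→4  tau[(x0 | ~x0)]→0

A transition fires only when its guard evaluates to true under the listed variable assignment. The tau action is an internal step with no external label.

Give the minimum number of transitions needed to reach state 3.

Layered search for 3:
  depth 0: {0}
  depth 1: {8}
  depth 2: {4,6}
  depth 3: {2}
  depth 4: {3}
3 enters at depth 4; path tau·a·b·tau

Answer: 4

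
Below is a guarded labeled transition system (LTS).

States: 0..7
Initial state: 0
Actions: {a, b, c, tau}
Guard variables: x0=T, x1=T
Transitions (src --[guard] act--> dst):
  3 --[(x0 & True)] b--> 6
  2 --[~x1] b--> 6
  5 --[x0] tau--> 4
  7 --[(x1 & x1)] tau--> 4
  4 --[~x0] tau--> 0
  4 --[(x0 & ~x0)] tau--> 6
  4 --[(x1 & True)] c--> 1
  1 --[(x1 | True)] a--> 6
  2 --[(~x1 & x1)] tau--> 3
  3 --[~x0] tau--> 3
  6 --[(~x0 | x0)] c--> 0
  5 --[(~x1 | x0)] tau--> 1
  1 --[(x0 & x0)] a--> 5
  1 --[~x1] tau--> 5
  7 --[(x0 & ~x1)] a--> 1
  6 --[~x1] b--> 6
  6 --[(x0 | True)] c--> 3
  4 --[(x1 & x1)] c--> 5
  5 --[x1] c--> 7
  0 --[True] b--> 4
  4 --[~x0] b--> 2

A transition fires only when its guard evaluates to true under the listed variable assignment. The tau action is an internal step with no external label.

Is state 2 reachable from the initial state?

After dropping false guards: 12 live edges.
depth 0: {0}
depth 1: {4}  total {0,4}
depth 2: {1,5}  total {0,1,4,5}
depth 3: {6,7}  total {0,1,4,5,6,7}
depth 4: {3}  total {0,1,3,4,5,6,7}
Reach set: {0,1,3,4,5,6,7}

Answer: UNREACHABLE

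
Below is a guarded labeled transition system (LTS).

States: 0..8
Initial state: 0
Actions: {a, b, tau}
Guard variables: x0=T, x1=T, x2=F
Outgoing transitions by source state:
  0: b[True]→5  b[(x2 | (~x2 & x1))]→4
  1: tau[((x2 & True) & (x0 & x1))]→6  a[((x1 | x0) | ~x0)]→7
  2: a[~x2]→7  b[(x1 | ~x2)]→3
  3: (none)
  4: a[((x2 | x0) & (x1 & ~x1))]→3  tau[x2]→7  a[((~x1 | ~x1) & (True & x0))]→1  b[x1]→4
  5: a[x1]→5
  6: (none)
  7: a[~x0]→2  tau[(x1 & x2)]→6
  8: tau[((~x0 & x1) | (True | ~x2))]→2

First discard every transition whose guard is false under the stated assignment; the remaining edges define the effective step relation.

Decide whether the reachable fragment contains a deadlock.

Answer: DEADLOCK-FREE

Trace:
R = {0,4,5}
  0: b→4  b→5  [2 out]
  4: b→4  [1 out]
  5: a→5  [1 out]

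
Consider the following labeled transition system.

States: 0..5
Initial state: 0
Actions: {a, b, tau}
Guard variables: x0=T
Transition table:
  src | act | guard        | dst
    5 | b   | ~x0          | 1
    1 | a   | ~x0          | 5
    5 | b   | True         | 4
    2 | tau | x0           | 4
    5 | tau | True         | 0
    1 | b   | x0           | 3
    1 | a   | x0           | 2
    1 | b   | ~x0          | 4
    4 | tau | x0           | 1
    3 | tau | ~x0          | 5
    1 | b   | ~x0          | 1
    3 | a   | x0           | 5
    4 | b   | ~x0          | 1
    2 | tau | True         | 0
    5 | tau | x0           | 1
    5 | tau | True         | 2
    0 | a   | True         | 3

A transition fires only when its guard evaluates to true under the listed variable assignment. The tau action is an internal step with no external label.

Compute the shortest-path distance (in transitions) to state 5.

BFS to 5:
  Layer 0: {0}
  Layer 1: {3}
  Layer 2: {5}
5 enters at depth 2; path a·a

Answer: 2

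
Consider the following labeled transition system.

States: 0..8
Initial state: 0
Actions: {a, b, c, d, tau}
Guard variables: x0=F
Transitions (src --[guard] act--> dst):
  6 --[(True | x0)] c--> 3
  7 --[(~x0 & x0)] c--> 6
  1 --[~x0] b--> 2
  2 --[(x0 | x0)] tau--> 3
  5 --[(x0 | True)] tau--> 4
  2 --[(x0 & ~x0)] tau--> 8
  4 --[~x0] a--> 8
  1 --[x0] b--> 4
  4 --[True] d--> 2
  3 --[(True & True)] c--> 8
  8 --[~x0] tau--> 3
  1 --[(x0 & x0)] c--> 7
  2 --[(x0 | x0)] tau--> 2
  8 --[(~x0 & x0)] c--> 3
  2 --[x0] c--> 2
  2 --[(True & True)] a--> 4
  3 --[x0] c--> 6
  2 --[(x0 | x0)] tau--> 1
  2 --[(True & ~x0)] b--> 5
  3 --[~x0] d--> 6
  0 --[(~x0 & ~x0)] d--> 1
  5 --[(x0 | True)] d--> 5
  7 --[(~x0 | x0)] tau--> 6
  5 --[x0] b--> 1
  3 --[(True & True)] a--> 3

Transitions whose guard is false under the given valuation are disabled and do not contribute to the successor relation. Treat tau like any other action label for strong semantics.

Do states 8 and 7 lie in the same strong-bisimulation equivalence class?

Bisimulation quotient by refinement:
  round 0: {{0,1,2,3,4,5,6,7,8}}
  round 1: {{0},{1},{2},{3},{4},{5},{6},{7,8}}
  round 2: {{0},{1},{2},{3},{4},{5},{6},{7},{8}}
stable after 3 split(s): 9 block(s)
class of 8: {8}; class of 7: {7}

Answer: NOT BISIMILAR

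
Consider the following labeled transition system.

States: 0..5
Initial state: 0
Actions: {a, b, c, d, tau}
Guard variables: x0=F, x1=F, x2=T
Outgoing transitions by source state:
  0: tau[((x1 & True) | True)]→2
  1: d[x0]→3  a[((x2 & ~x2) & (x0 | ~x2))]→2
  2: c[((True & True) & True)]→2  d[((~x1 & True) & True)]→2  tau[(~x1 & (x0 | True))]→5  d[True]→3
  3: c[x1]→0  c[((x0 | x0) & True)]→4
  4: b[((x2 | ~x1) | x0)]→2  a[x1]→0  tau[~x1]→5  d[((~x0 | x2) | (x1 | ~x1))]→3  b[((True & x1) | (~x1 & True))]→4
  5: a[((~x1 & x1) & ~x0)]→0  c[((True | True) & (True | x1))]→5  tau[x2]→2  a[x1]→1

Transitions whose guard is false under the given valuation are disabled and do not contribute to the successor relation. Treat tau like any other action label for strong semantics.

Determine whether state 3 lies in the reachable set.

After dropping false guards: 11 live edges.
depth 0: {0}
depth 1: {2}  now seen {0,2}
depth 2: {3,5}  now seen {0,2,3,5}
R = {0,2,3,5}
trace reaching 3: tau·d

Answer: REACHABLE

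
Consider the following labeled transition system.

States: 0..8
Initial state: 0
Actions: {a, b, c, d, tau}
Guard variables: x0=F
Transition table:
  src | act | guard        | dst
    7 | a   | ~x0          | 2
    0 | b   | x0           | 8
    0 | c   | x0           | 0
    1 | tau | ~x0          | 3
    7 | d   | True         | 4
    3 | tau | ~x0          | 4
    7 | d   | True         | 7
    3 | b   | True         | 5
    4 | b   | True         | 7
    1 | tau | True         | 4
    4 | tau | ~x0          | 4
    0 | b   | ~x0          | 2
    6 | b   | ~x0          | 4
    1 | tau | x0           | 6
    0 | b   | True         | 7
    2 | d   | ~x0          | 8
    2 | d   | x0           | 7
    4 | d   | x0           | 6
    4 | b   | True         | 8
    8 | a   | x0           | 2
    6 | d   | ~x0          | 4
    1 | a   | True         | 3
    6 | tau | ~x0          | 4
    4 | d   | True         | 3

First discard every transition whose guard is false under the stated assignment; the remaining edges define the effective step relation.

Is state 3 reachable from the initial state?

After dropping false guards: 18 live edges.
Layer 0: {0}
Layer 1: {2,7}  total {0,2,7}
Layer 2: {4,8}  total {0,2,4,7,8}
Layer 3: {3}  total {0,2,3,4,7,8}
Layer 4: {5}  total {0,2,3,4,5,7,8}
Reach set: {0,2,3,4,5,7,8}
trace reaching 3: b·d·d

Answer: REACHABLE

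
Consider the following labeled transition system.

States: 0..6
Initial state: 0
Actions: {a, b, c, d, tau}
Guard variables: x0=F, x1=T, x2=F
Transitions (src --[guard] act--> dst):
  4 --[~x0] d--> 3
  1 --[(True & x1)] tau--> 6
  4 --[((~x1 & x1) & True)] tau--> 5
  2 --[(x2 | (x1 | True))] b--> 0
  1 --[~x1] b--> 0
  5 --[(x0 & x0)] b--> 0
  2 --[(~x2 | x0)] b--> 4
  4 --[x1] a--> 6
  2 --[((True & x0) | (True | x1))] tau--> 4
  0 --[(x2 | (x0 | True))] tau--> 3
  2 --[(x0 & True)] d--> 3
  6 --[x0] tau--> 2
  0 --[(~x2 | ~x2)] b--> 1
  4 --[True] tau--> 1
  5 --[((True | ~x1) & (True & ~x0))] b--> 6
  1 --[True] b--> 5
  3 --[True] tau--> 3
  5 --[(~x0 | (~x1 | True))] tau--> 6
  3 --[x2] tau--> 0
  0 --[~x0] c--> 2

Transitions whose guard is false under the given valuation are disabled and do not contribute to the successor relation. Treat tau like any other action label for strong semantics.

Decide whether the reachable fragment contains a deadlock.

Answer: DEADLOCK at state 6

Analysis:
R = {0,1,2,3,4,5,6}
  0: b→1  c→2  tau→3  [deg 3]
  1: b→5  tau→6  [deg 2]
  2: b→0  b→4  tau→4  [deg 3]
  3: tau→3  [deg 1]
  4: a→6  d→3  tau→1  [deg 3]
  5: b→6  tau→6  [deg 2]
  6: ∅  [STUCK]
Path to 6: b·tau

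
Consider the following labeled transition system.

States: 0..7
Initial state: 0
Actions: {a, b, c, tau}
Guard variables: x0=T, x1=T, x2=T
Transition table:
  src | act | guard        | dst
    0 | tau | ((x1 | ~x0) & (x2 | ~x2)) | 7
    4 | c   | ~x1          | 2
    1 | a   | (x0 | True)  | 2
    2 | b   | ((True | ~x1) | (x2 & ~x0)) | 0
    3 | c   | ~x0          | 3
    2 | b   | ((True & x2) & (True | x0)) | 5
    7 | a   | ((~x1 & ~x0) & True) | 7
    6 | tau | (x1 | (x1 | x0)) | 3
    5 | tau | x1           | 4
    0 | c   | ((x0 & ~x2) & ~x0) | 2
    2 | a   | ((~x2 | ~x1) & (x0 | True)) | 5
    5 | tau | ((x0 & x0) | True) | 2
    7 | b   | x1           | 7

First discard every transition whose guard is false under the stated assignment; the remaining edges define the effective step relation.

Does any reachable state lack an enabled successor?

Answer: DEADLOCK-FREE

Analysis:
Reach set: {0,7}
  0: tau→7  [1 exit(s)]
  7: b→7  [1 exit(s)]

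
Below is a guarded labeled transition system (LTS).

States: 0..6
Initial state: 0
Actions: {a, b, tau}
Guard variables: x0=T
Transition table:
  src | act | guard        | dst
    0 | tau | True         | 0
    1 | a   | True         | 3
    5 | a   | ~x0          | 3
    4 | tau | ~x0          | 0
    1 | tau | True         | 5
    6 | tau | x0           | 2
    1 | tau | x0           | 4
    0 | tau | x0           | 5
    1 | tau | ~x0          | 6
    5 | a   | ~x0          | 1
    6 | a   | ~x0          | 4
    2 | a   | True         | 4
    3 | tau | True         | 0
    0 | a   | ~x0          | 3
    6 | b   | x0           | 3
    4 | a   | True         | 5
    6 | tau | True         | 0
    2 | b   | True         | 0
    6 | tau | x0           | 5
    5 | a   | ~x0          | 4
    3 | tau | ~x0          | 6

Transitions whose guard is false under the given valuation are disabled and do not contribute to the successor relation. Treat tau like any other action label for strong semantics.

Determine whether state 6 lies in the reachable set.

After dropping false guards: 13 live edges.
L0 = {0}
L1 = {5}  cumulative {0,5}
Reach set: {0,5}

Answer: UNREACHABLE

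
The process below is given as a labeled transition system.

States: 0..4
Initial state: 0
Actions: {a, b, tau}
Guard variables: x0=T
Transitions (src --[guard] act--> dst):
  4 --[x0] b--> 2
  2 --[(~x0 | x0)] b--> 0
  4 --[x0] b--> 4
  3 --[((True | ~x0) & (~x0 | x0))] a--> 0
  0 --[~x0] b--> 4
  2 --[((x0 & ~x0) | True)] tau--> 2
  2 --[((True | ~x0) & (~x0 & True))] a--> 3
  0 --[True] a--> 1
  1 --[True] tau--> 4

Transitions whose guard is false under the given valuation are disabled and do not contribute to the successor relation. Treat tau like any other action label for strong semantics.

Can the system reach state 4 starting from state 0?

Answer: REACHABLE

Analysis:
7 transition(s) survive guard evaluation.
L0 = {0}
L1 = {1}  cumulative {0,1}
L2 = {4}  cumulative {0,1,4}
L3 = {2}  cumulative {0,1,2,4}
R = {0,1,2,4}
trace reaching 4: a·tau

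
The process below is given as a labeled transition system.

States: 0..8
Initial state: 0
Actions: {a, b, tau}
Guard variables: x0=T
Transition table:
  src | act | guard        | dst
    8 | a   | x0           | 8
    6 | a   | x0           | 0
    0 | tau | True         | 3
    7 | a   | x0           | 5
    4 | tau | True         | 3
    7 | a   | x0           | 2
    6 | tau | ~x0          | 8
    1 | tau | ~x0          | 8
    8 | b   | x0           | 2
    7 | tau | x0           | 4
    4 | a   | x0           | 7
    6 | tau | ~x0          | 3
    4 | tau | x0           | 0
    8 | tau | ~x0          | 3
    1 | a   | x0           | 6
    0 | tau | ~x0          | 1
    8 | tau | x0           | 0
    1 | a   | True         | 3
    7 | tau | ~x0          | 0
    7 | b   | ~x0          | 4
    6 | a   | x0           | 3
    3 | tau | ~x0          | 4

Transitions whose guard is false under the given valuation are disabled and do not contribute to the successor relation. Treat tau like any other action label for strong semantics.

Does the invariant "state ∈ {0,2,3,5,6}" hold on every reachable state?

Answer: INVARIANT HOLDS

Working:
Inv-set: {0,2,3,5,6}
R = {0,3}
  0: ✓
  3: ✓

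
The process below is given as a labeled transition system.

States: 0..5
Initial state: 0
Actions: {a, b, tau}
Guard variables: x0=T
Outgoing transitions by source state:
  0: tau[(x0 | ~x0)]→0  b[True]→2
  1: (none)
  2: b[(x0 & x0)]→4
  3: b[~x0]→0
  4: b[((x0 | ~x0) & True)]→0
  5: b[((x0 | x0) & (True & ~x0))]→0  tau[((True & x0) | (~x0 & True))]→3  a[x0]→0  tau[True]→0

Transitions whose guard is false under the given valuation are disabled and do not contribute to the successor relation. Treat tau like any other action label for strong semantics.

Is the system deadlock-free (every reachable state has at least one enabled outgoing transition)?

Reachable = {0,2,4}
  0: b→2  tau→0  [2 out]
  2: b→4  [1 out]
  4: b→0  [1 out]

Answer: DEADLOCK-FREE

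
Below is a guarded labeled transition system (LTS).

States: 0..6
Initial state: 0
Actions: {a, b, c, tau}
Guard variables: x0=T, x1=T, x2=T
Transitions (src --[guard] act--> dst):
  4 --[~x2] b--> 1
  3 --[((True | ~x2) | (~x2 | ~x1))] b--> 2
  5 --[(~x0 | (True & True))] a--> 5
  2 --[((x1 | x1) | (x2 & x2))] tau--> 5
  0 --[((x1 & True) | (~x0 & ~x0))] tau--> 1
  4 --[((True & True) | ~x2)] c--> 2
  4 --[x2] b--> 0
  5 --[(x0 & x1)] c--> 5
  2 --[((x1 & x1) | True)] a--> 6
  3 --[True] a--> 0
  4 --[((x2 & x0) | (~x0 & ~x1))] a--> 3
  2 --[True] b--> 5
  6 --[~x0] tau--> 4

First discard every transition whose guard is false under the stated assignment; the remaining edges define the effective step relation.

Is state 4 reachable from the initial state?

Answer: UNREACHABLE

Trace:
After dropping false guards: 11 live edges.
depth 0: {0}
depth 1: {1}  now seen {0,1}
Reach set: {0,1}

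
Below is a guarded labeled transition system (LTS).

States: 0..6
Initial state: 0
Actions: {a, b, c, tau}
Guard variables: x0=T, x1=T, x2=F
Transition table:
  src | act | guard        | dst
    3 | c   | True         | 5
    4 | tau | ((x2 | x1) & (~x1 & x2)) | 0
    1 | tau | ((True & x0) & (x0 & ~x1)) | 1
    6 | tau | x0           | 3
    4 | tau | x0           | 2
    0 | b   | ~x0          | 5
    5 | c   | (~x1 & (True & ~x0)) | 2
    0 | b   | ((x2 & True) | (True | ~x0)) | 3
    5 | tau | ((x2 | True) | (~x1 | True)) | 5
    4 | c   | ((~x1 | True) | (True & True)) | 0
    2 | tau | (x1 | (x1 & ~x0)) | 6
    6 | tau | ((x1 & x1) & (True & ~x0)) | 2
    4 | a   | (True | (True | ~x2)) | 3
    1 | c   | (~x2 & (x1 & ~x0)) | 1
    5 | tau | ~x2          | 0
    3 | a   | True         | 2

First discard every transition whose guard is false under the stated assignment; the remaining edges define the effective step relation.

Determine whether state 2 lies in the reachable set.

Guard filter leaves 10 enabled edge(s).
Layer 0: {0}
Layer 1: {3}  now seen {0,3}
Layer 2: {2,5}  now seen {0,2,3,5}
Layer 3: {6}  now seen {0,2,3,5,6}
Reach set: {0,2,3,5,6}
Path to 2: b·a

Answer: REACHABLE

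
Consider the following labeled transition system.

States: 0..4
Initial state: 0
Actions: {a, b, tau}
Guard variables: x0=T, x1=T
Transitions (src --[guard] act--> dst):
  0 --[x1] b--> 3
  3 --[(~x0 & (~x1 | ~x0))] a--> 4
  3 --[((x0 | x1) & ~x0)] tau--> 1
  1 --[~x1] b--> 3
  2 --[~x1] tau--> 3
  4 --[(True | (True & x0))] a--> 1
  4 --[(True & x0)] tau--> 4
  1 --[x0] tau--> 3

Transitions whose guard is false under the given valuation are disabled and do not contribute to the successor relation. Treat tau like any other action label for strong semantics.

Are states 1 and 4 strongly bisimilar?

Answer: NOT BISIMILAR

Trace:
Compute ~ classes (split until stable):
  round 0: {{0,1,2,3,4}}
  round 1: {{0},{1},{2,3},{4}}
4 equivalence class(es) (converged in 2)
[1]={1}  [4]={4}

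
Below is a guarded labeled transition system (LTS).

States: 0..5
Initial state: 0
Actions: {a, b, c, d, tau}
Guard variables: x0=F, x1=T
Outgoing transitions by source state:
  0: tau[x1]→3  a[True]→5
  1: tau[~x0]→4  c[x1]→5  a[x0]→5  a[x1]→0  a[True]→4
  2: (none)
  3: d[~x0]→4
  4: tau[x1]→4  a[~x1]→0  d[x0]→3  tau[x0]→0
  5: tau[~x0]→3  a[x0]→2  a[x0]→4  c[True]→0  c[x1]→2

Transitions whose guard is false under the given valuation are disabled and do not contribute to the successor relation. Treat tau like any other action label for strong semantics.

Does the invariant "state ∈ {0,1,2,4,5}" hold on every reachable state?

Allowed set {0,1,2,4,5}
Reach set: {0,2,3,4,5}
  0: ✓
  2: ✓
  3: outside
  4: ✓
  5: ✓
witness against invariant: tau → 3

Answer: INVARIANT VIOLATED at state 3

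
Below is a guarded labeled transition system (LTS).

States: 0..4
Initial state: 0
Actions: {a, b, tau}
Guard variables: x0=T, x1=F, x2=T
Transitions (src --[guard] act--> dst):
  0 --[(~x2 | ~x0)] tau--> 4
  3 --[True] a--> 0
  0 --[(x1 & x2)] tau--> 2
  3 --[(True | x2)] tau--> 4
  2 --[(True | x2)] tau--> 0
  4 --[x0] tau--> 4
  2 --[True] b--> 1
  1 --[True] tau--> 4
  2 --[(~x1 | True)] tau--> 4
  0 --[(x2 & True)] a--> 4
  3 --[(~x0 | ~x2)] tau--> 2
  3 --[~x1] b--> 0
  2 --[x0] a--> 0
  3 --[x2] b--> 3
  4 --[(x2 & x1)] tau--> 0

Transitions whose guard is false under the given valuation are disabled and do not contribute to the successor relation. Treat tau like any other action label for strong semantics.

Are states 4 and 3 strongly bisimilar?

Compute ~ classes (split until stable):
  P[0] = {{0,1,2,3,4}}
  P[1] = {{0},{1,4},{2,3}}
  P[2] = {{0},{1,4},{2},{3}}
stable after 3 split(s): 4 block(s)
4∈{1,4}, 3∈{3}

Answer: NOT BISIMILAR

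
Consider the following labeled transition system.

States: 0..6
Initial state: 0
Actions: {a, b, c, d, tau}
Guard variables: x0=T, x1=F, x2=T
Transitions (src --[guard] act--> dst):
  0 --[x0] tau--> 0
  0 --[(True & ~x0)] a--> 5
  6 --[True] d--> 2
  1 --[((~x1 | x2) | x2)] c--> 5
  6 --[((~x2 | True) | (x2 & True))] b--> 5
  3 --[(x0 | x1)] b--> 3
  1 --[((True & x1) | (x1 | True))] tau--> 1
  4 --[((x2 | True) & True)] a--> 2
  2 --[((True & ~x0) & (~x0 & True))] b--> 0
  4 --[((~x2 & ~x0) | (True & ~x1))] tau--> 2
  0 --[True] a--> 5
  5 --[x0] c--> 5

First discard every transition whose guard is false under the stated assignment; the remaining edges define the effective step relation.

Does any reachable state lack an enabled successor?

Answer: DEADLOCK-FREE

Working:
Reach set: {0,5}
  0: a→5  tau→0  [2 exit(s)]
  5: c→5  [1 exit(s)]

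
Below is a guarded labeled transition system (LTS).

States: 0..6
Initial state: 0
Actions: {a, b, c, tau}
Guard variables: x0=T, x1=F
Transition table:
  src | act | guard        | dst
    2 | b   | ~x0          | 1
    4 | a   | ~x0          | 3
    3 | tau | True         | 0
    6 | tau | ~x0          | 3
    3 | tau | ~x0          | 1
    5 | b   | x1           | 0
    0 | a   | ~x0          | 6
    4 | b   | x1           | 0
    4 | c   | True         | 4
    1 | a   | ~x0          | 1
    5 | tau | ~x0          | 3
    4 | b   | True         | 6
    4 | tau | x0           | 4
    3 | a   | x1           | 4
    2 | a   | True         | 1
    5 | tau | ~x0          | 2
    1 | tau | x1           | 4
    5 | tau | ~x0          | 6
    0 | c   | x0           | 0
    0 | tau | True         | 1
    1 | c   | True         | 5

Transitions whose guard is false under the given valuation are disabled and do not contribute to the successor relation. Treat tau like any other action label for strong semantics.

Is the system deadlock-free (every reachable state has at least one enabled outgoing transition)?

Answer: DEADLOCK at state 5

Trace:
R = {0,1,5}
  0: c→0  tau→1  [2 exit(s)]
  1: c→5  [1 exit(s)]
  5: ∅  [deadlock]
witness 5: tau·c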